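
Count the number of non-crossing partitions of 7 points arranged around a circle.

The non-crossing partitions of [7] form a lattice of size C_7.
C_7 = C_6 · 2(2·6+1)/(6+2) = 132 · 26/8 = 429.

429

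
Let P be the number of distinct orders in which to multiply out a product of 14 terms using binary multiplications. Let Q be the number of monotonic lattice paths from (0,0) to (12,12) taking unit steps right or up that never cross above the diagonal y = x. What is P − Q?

534888

Ways to associate a product of 14 factors correspond to binary trees on 14 leaves, so the count is C_13. So P = C_13 = 742900.
Sub-diagonal monotone paths from (0,0) to (12,12) biject with Dyck paths of semilength 12, giving C_12. So Q = C_12 = 208012.
P − Q = 742900 − 208012 = 534888.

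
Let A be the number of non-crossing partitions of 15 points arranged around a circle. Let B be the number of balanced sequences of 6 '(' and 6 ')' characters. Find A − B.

9694713

The non-crossing partitions of [15] form a lattice of size C_15. So A = C_15 = 9694845.
Balanced strings of n pairs of brackets are counted by C_n; here n = 6. So B = C_6 = 132.
A − B = 9694845 − 132 = 9694713.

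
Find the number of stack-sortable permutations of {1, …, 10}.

By Knuth's characterisation, the stack-sortable permutations of length 10 are the 231-avoiders, numbering C_10.
C_10 = 16796.

16796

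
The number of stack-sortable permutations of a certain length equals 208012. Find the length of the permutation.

12

Stack-sortable permutations of [n] are counted by C_n; 208012 = C_12.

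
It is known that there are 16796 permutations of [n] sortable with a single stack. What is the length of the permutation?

Stack-sortable permutations of [n] are counted by C_n; 16796 = C_10.

10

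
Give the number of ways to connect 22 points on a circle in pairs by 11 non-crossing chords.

58786

Non-crossing perfect matchings of 2n points on a circle are counted by C_n; with 22 points, n = 11.
C_11 = C_10 · 2(2·10+1)/(10+2) = 16796 · 42/12 = 58786.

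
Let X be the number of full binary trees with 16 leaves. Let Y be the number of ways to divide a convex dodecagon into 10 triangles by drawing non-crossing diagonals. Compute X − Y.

9678049

A full binary tree with L leaves has L−1 internal nodes and is counted by C_{L−1}; L = 16 gives C_15. So X = C_15 = 9694845.
A convex 12-gon is triangulated into 10 triangles, and the number of such triangulations is the Catalan number C_{12−2} = C_10. So Y = C_10 = 16796.
X − Y = 9694845 − 16796 = 9678049.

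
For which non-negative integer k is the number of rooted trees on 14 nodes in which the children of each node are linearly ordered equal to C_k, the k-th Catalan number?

A rooted plane tree on 14 nodes has 13 edges, and such trees are counted by C_13.

13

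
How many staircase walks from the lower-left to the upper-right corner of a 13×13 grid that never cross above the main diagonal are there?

Sub-diagonal monotone paths from (0,0) to (13,13) biject with Dyck paths of semilength 13, giving C_13.
C_13 = 742900.

742900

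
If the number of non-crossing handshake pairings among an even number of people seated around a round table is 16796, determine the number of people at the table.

Non-crossing handshake pairings of 2n people are counted by C_n. Since C_10 = 16796, the index is 10.
So n = 10, and there are 2n = 20 people.

20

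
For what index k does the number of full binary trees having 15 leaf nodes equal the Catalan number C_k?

14

Full binary trees with 15 leaves have 15−1 = 14 internal nodes, so there are C_14 of them.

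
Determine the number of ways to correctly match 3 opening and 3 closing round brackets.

Balanced strings of n pairs of brackets are counted by C_n; here n = 3.
C_3 = 5.

5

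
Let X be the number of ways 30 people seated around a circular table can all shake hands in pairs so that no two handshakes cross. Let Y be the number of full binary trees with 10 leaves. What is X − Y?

Non-crossing handshake pairings of 2n people are counted by C_n; 30 people gives n = 15. So X = C_15 = 9694845.
Full binary trees with 10 leaves have 10−1 = 9 internal nodes, so there are C_9 of them. So Y = C_9 = 4862.
X − Y = 9694845 − 4862 = 9689983.

9689983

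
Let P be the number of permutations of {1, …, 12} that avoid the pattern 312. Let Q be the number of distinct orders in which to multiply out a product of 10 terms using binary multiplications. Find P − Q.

For any fixed pattern of length 3, the pattern-avoiding permutations of [12] number C_12. So P = C_12 = 208012.
Ways to associate a product of 10 factors correspond to binary trees on 10 leaves, so the count is C_9. So Q = C_9 = 4862.
P − Q = 208012 − 4862 = 203150.

203150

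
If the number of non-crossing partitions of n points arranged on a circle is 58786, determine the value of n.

11

Non-crossing partitions of [n] are counted by C_n. The Catalan number equal to 58786 is C_11.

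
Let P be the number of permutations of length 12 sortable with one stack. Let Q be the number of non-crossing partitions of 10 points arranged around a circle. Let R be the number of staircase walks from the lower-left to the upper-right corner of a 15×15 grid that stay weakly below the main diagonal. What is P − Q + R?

9886061

By Knuth's characterisation, the stack-sortable permutations of length 12 are the 231-avoiders, numbering C_12. So P = C_12 = 208012.
Non-crossing partitions of an n-element set are counted by C_n; here n = 10. So Q = C_10 = 16796.
Monotone paths in an n×n grid that stay weakly below the diagonal are counted by C_n; here n = 15. So R = C_15 = 9694845.
P − Q + R = 208012 − 16796 + 9694845 = 9886061.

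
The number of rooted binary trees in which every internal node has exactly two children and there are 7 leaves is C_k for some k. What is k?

6

A full binary tree with L leaves has L−1 internal nodes and is counted by C_{L−1}; L = 7 gives C_6.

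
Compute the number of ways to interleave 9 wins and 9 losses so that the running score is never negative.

Ballot sequences with n votes each where one side never trails are Dyck words, counted by C_n; here n = 9.
C_9 = C(18,9)/10 = 48620/10 = 4862.

4862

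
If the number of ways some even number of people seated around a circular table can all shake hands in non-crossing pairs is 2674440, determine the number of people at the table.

28

Non-crossing handshake pairings of 2n people are counted by C_n, and C_14 = 2674440.
So n = 14, and there are 2n = 28 people.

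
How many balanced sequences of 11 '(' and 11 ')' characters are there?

A balanced arrangement of 11 bracket pairs is a Dyck word of semilength 11, so the count is C_11.
C_11 = C_10 · 2(2·10+1)/(10+2) = 16796 · 42/12 = 58786.

58786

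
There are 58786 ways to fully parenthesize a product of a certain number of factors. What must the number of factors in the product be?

Parenthesizations of m factors are counted by C_{m−1}, and C_11 = 58786.
So the index is 11, and the number of factors is 11 + 1 = 12.

12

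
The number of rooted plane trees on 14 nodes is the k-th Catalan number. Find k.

13

Rooted ordered (plane) trees on m nodes have m−1 edges and are counted by C_{m−1}; m = 14 gives C_13.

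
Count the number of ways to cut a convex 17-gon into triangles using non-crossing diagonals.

A convex 17-gon is triangulated into 15 triangles, and the number of such triangulations is the Catalan number C_{17−2} = C_15.
C_15 = C(30,15)/16 = 155117520/16 = 9694845.

9694845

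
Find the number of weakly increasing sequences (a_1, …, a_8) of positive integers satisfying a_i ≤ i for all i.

Weakly increasing sequences with a_i ≤ i biject with Dyck paths of semilength 8, so there are C_8.
C_8 = C(16,8)/9 = 12870/9 = 1430.

1430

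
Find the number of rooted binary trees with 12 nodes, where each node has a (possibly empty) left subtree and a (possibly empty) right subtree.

Rooted binary trees with 12 nodes (each child slot possibly empty) number C_12.
C_12 = 208012.

208012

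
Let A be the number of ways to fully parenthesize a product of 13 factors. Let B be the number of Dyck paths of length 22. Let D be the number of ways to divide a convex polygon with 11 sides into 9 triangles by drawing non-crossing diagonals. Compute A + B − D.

261936

Ways to associate a product of 13 factors correspond to binary trees on 13 leaves, so the count is C_12. So A = C_12 = 208012.
Paths of 11 up- and 11 down-steps that never dip below the axis are Dyck paths; their count is C_11. So B = C_11 = 58786.
Triangulations of a convex m-gon are counted by C_{m−2}; with m = 11 this is C_9. So D = C_9 = 4862.
A + B − D = 208012 + 58786 − 4862 = 261936.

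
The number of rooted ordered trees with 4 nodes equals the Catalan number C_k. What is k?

Rooted ordered (plane) trees on m nodes have m−1 edges and are counted by C_{m−1}; m = 4 gives C_3.

3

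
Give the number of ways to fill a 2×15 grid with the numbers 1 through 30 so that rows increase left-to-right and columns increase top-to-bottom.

By the hook-length formula (or a Dyck-path bijection), SYT of shape 2×15 number C_15.
C_15 = C_14 · 2(2·14+1)/(14+2) = 2674440 · 58/16 = 9694845.

9694845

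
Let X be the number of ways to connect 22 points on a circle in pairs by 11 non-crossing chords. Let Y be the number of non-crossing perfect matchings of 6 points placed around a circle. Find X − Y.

Pairing 22 circle points by 11 non-crossing chords gives C_11 matchings. So X = C_11 = 58786.
Pairing 6 circle points by 3 non-crossing chords gives C_3 matchings. So Y = C_3 = 5.
X − Y = 58786 − 5 = 58781.

58781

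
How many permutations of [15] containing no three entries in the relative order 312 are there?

9694845

Permutations of [n] avoiding any single length-3 pattern are counted by C_n; here n = 15.
C_15 = C(30,15)/16 = 155117520/16 = 9694845.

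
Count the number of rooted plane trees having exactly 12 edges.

Rooted ordered trees with n edges are counted by C_n; here n = 12.
C_12 = C(24,12)/13 = 2704156/13 = 208012.

208012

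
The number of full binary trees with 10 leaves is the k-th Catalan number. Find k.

A full binary tree with L leaves has L−1 internal nodes and is counted by C_{L−1}; L = 10 gives C_9.

9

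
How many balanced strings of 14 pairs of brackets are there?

With 14 pairs the number of balanced bracket strings is the Catalan number C_14.
C_14 = C(28,14)/15 = 40116600/15 = 2674440.

2674440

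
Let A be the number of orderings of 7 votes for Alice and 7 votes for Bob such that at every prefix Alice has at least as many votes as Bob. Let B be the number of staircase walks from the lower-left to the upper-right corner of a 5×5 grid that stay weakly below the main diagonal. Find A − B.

Reading a vote for the leader as '(' and for the other as ')' turns such a sequence into a balanced string of 7 pairs, so the count is C_7. So A = C_7 = 429.
Monotone paths in an n×n grid that stay weakly below the diagonal are counted by C_n; here n = 5. So B = C_5 = 42.
A − B = 429 − 42 = 387.

387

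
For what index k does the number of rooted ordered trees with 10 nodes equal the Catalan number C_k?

9

Rooted ordered (plane) trees on m nodes have m−1 edges and are counted by C_{m−1}; m = 10 gives C_9.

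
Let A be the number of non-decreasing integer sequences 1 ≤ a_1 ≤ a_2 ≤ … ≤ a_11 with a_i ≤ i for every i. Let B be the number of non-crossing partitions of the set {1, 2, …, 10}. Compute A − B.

41990

Weakly increasing sequences with a_i ≤ i biject with Dyck paths of semilength 11, so there are C_11. So A = C_11 = 58786.
The non-crossing partitions of [10] form a lattice of size C_10. So B = C_10 = 16796.
A − B = 58786 − 16796 = 41990.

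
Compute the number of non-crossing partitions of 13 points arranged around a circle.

742900

Non-crossing partitions of an n-element set are counted by C_n; here n = 13.
C_13 = C(26,13)/14 = 10400600/14 = 742900.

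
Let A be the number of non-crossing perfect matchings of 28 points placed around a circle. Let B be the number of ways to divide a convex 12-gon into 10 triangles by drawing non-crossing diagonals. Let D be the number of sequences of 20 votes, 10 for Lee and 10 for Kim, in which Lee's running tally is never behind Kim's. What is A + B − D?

2674440

Non-crossing perfect matchings of 2n points on a circle are counted by C_n; with 28 points, n = 14. So A = C_14 = 2674440.
Triangulations of a convex m-gon are counted by C_{m−2}; with m = 12 this is C_10. So B = C_10 = 16796.
Ballot sequences with n votes each where one side never trails are Dyck words, counted by C_n; here n = 10. So D = C_10 = 16796.
A + B − D = 2674440 + 16796 − 16796 = 2674440.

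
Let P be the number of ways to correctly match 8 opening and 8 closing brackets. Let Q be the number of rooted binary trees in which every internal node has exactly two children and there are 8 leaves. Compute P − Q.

1001

A balanced arrangement of 8 bracket pairs is a Dyck word of semilength 8, so the count is C_8. So P = C_8 = 1430.
A full binary tree with L leaves has L−1 internal nodes and is counted by C_{L−1}; L = 8 gives C_7. So Q = C_7 = 429.
P − Q = 1430 − 429 = 1001.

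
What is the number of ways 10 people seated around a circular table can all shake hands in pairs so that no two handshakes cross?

Non-crossing handshake pairings of 2n people are counted by C_n; 10 people gives n = 5.
C_5 = C_4 · 2(2·4+1)/(4+2) = 14 · 18/6 = 42.

42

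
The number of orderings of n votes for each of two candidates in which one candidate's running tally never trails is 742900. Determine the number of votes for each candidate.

Such ballot sequences with n votes each are counted by C_n. The Catalan number equal to 742900 is C_13.

13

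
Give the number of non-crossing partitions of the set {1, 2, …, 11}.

The non-crossing partitions of [11] form a lattice of size C_11.
C_11 = C(22,11)/12 = 705432/12 = 58786.

58786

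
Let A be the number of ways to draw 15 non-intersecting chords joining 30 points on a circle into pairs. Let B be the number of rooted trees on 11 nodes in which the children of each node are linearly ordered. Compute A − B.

Pairing 30 circle points by 15 non-crossing chords gives C_15 matchings. So A = C_15 = 9694845.
A rooted plane tree on 11 nodes has 10 edges, and such trees are counted by C_10. So B = C_10 = 16796.
A − B = 9694845 − 16796 = 9678049.

9678049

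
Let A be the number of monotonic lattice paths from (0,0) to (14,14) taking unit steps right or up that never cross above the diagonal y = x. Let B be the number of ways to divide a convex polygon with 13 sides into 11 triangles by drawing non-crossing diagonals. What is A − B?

Monotone paths in an n×n grid that stay weakly below the diagonal are counted by C_n; here n = 14. So A = C_14 = 2674440.
A convex 13-gon is triangulated into 11 triangles, and the number of such triangulations is the Catalan number C_{13−2} = C_11. So B = C_11 = 58786.
A − B = 2674440 − 58786 = 2615654.

2615654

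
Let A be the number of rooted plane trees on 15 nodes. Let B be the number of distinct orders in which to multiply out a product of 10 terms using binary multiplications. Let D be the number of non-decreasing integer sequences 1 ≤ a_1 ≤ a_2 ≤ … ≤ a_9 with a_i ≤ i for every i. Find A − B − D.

Rooted ordered (plane) trees on m nodes have m−1 edges and are counted by C_{m−1}; m = 15 gives C_14. So A = C_14 = 2674440.
Bracketing 10 factors into binary products is counted by C_{10−1} = C_9. So B = C_9 = 4862.
Weakly increasing sequences with a_i ≤ i biject with Dyck paths of semilength 9, so there are C_9. So D = C_9 = 4862.
A − B − D = 2674440 − 4862 − 4862 = 2664716.

2664716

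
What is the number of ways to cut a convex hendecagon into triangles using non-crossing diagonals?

A convex 11-gon is triangulated into 9 triangles, and the number of such triangulations is the Catalan number C_{11−2} = C_9.
C_9 = 4862.

4862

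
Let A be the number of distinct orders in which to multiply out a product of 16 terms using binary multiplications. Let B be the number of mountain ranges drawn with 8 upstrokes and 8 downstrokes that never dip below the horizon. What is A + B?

9696275

Parenthesizations of m factors correspond to full binary trees with m leaves, counted by C_{m−1}; m = 16 gives C_15. So A = C_15 = 9694845.
Dyck paths of semilength n (length 2n) are counted by C_n; here n = 8. So B = C_8 = 1430.
A + B = 9694845 + 1430 = 9696275.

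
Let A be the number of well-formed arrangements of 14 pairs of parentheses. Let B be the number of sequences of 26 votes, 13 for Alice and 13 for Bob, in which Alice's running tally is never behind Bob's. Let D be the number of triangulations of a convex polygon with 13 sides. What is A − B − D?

With 14 pairs the number of balanced bracket strings is the Catalan number C_14. So A = C_14 = 2674440.
Reading a vote for the leader as '(' and for the other as ')' turns such a sequence into a balanced string of 13 pairs, so the count is C_13. So B = C_13 = 742900.
A convex 13-gon is triangulated into 11 triangles, and the number of such triangulations is the Catalan number C_{13−2} = C_11. So D = C_11 = 58786.
A − B − D = 2674440 − 742900 − 58786 = 1872754.

1872754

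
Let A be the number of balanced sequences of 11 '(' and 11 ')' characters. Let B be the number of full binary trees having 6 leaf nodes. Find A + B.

58828

Balanced strings of n pairs of brackets are counted by C_n; here n = 11. So A = C_11 = 58786.
Full binary trees with 6 leaves have 6−1 = 5 internal nodes, so there are C_5 of them. So B = C_5 = 42.
A + B = 58786 + 42 = 58828.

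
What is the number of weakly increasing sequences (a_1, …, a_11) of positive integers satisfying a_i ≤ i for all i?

58786

Such sub-staircase sequences of length n are counted by C_n; here n = 11.
C_11 = 58786.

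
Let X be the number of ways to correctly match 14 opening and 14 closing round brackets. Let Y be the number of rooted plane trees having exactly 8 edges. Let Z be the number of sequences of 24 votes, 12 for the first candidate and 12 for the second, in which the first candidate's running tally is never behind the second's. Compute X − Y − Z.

2464998

With 14 pairs the number of balanced bracket strings is the Catalan number C_14. So X = C_14 = 2674440.
Rooted ordered trees with n edges are counted by C_n; here n = 8. So Y = C_8 = 1430.
Reading a vote for the leader as '(' and for the other as ')' turns such a sequence into a balanced string of 12 pairs, so the count is C_12. So Z = C_12 = 208012.
X − Y − Z = 2674440 − 1430 − 208012 = 2464998.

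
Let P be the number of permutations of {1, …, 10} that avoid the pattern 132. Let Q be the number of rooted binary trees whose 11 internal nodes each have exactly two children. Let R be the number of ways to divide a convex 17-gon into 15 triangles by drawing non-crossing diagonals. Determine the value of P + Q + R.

9770427

Permutations of [n] avoiding any single length-3 pattern are counted by C_n; here n = 10. So P = C_10 = 16796.
The number of full binary trees on 11 internal nodes is the Catalan number C_11. So Q = C_11 = 58786.
Triangulations of a convex m-gon are counted by C_{m−2}; with m = 17 this is C_15. So R = C_15 = 9694845.
P + Q + R = 16796 + 58786 + 9694845 = 9770427.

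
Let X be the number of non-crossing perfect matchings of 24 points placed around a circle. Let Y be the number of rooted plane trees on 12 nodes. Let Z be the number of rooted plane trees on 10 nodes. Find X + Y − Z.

261936

Non-crossing perfect matchings of 2n points on a circle are counted by C_n; with 24 points, n = 12. So X = C_12 = 208012.
A rooted plane tree on 12 nodes has 11 edges, and such trees are counted by C_11. So Y = C_11 = 58786.
Rooted ordered (plane) trees on m nodes have m−1 edges and are counted by C_{m−1}; m = 10 gives C_9. So Z = C_9 = 4862.
X + Y − Z = 208012 + 58786 − 4862 = 261936.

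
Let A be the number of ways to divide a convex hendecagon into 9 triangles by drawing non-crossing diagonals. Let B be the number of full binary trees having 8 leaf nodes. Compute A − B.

The number of triangulations of an 11-gon is the Catalan number C_9 (index = sides − 2). So A = C_9 = 4862.
A full binary tree with L leaves has L−1 internal nodes and is counted by C_{L−1}; L = 8 gives C_7. So B = C_7 = 429.
A − B = 4862 − 429 = 4433.

4433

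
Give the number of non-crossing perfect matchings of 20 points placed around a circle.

16796

Non-crossing perfect matchings of 2n points on a circle are counted by C_n; with 20 points, n = 10.
C_10 = C(20,10)/11 = 184756/11 = 16796.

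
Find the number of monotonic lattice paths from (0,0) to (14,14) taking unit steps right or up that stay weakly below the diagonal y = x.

2674440

Monotone paths in an n×n grid that stay weakly below the diagonal are counted by C_n; here n = 14.
C_14 = 2674440.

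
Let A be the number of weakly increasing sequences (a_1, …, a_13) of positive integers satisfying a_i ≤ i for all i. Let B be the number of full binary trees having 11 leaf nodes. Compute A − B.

726104

Such sub-staircase sequences of length n are counted by C_n; here n = 13. So A = C_13 = 742900.
A full binary tree with L leaves has L−1 internal nodes and is counted by C_{L−1}; L = 11 gives C_10. So B = C_10 = 16796.
A − B = 742900 − 16796 = 726104.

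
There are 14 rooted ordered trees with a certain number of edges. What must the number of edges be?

Rooted ordered trees with n edges are counted by C_n; 14 = C_4.

4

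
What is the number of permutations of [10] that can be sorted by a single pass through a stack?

16796

By Knuth's characterisation, the stack-sortable permutations of length 10 are the 231-avoiders, numbering C_10.
C_10 = 16796.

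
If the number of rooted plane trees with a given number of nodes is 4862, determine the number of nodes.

Rooted ordered trees on m nodes are counted by C_{m−1}. Since C_9 = 4862, the index is 9.
So the index is 9, and the number of nodes is 9 + 1 = 10.

10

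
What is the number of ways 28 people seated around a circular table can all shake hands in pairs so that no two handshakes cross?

2674440

With 28 = 2·14 people, non-crossing handshake pairings are non-crossing perfect matchings on a circle, counted by C_14.
C_14 = C_13 · 2(2·13+1)/(13+2) = 742900 · 54/15 = 2674440.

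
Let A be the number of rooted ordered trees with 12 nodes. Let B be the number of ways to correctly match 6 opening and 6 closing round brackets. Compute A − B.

58654

A rooted plane tree on 12 nodes has 11 edges, and such trees are counted by C_11. So A = C_11 = 58786.
A balanced arrangement of 6 bracket pairs is a Dyck word of semilength 6, so the count is C_6. So B = C_6 = 132.
A − B = 58786 − 132 = 58654.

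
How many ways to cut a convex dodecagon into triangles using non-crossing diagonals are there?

A convex 12-gon is triangulated into 10 triangles, and the number of such triangulations is the Catalan number C_{12−2} = C_10.
C_10 = 16796.

16796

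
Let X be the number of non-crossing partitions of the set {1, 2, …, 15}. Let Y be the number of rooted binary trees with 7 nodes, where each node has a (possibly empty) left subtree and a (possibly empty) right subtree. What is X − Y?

9694416

Non-crossing partitions of an n-element set are counted by C_n; here n = 15. So X = C_15 = 9694845.
Rooted binary trees with 7 nodes (each child slot possibly empty) number C_7. So Y = C_7 = 429.
X − Y = 9694845 − 429 = 9694416.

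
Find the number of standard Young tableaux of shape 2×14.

2674440

By the hook-length formula (or a Dyck-path bijection), SYT of shape 2×14 number C_14.
C_14 = C_13 · 2(2·13+1)/(13+2) = 742900 · 54/15 = 2674440.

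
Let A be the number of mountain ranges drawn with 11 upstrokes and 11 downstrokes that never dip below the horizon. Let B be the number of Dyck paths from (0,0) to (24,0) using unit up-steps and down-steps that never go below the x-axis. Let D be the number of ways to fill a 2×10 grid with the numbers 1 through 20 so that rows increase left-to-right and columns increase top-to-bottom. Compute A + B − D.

250002

Dyck paths of semilength n (length 2n) are counted by C_n; here n = 11. So A = C_11 = 58786.
Paths of 12 up- and 12 down-steps that never dip below the axis are Dyck paths; their count is C_12. So B = C_12 = 208012.
By the hook-length formula (or a Dyck-path bijection), SYT of shape 2×10 number C_10. So D = C_10 = 16796.
A + B − D = 58786 + 208012 − 16796 = 250002.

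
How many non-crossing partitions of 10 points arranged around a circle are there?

16796

Non-crossing partitions of an n-element set are counted by C_n; here n = 10.
C_10 = C_9 · 2(2·9+1)/(9+2) = 4862 · 38/11 = 16796.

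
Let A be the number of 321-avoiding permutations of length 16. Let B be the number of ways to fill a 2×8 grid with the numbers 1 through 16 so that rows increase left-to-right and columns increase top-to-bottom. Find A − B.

35356240

For any fixed pattern of length 3, the pattern-avoiding permutations of [16] number C_16. So A = C_16 = 35357670.
By the hook-length formula (or a Dyck-path bijection), SYT of shape 2×8 number C_8. So B = C_8 = 1430.
A − B = 35357670 − 1430 = 35356240.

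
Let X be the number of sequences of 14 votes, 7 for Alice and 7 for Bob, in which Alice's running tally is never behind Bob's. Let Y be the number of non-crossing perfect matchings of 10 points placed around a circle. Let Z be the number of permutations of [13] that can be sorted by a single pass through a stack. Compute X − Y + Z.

743287

Ballot sequences with n votes each where one side never trails are Dyck words, counted by C_n; here n = 7. So X = C_7 = 429.
Pairing 10 circle points by 5 non-crossing chords gives C_5 matchings. So Y = C_5 = 42.
By Knuth's characterisation, the stack-sortable permutations of length 13 are the 231-avoiders, numbering C_13. So Z = C_13 = 742900.
X − Y + Z = 429 − 42 + 742900 = 743287.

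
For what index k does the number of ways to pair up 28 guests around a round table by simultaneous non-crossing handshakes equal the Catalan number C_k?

Non-crossing handshake pairings of 2n people are counted by C_n; 28 people gives n = 14.

14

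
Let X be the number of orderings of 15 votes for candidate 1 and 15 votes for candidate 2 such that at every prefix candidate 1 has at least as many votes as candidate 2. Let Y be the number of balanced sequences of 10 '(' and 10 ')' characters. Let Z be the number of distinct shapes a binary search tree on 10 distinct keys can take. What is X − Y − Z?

Reading a vote for the leader as '(' and for the other as ')' turns such a sequence into a balanced string of 15 pairs, so the count is C_15. So X = C_15 = 9694845.
A balanced arrangement of 10 bracket pairs is a Dyck word of semilength 10, so the count is C_10. So Y = C_10 = 16796.
Rooted binary trees with 10 nodes (each child slot possibly empty) number C_10. So Z = C_10 = 16796.
X − Y − Z = 9694845 − 16796 − 16796 = 9661253.

9661253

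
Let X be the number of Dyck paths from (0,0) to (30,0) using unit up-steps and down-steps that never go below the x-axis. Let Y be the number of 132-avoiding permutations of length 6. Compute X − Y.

Dyck paths of semilength n (length 2n) are counted by C_n; here n = 15. So X = C_15 = 9694845.
Permutations of [n] avoiding any single length-3 pattern are counted by C_n; here n = 6. So Y = C_6 = 132.
X − Y = 9694845 − 132 = 9694713.

9694713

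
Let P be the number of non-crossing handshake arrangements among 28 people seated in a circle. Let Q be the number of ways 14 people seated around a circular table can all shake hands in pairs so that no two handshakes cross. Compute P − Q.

Non-crossing handshake pairings of 2n people are counted by C_n; 28 people gives n = 14. So P = C_14 = 2674440.
With 14 = 2·7 people, non-crossing handshake pairings are non-crossing perfect matchings on a circle, counted by C_7. So Q = C_7 = 429.
P − Q = 2674440 − 429 = 2674011.

2674011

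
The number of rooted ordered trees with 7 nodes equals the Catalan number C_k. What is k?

A rooted plane tree on 7 nodes has 6 edges, and such trees are counted by C_6.

6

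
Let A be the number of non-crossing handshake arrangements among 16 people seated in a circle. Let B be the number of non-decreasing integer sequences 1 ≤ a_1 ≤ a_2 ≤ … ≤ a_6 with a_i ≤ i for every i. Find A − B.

1298

With 16 = 2·8 people, non-crossing handshake pairings are non-crossing perfect matchings on a circle, counted by C_8. So A = C_8 = 1430.
Weakly increasing sequences with a_i ≤ i biject with Dyck paths of semilength 6, so there are C_6. So B = C_6 = 132.
A − B = 1430 − 132 = 1298.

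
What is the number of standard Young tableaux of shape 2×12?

208012

Standard Young tableaux of shape 2×n are counted by C_n; here n = 12.
C_12 = C_11 · 2(2·11+1)/(11+2) = 58786 · 46/13 = 208012.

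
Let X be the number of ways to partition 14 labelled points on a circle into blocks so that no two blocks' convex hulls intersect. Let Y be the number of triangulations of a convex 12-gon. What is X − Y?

2657644

The non-crossing partitions of [14] form a lattice of size C_14. So X = C_14 = 2674440.
The number of triangulations of a 12-gon is the Catalan number C_10 (index = sides − 2). So Y = C_10 = 16796.
X − Y = 2674440 − 16796 = 2657644.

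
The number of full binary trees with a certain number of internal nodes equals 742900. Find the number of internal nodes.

13

Full binary trees with n internal nodes are counted by C_n; 742900 = C_13.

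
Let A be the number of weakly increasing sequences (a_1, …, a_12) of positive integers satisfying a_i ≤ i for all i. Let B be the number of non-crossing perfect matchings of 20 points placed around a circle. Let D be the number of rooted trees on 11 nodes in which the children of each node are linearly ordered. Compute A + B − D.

Such sub-staircase sequences of length n are counted by C_n; here n = 12. So A = C_12 = 208012.
Non-crossing perfect matchings of 2n points on a circle are counted by C_n; with 20 points, n = 10. So B = C_10 = 16796.
A rooted plane tree on 11 nodes has 10 edges, and such trees are counted by C_10. So D = C_10 = 16796.
A + B − D = 208012 + 16796 − 16796 = 208012.

208012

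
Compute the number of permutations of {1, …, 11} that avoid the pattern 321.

Permutations of [n] avoiding any single length-3 pattern are counted by C_n; here n = 11.
C_11 = C(22,11)/12 = 705432/12 = 58786.

58786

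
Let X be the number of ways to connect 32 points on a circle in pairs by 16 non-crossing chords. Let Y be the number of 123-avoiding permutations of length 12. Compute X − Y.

Pairing 32 circle points by 16 non-crossing chords gives C_16 matchings. So X = C_16 = 35357670.
For any fixed pattern of length 3, the pattern-avoiding permutations of [12] number C_12. So Y = C_12 = 208012.
X − Y = 35357670 − 208012 = 35149658.

35149658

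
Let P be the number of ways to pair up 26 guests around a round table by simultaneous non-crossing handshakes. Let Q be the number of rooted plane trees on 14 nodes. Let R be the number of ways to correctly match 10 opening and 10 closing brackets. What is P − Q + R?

16796

Non-crossing handshake pairings of 2n people are counted by C_n; 26 people gives n = 13. So P = C_13 = 742900.
A rooted plane tree on 14 nodes has 13 edges, and such trees are counted by C_13. So Q = C_13 = 742900.
A balanced arrangement of 10 bracket pairs is a Dyck word of semilength 10, so the count is C_10. So R = C_10 = 16796.
P − Q + R = 742900 − 742900 + 16796 = 16796.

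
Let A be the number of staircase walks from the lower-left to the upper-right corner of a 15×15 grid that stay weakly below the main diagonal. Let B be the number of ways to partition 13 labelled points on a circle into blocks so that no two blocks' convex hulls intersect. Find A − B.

8951945

Monotone paths in an n×n grid that stay weakly below the diagonal are counted by C_n; here n = 15. So A = C_15 = 9694845.
The non-crossing partitions of [13] form a lattice of size C_13. So B = C_13 = 742900.
A − B = 9694845 − 742900 = 8951945.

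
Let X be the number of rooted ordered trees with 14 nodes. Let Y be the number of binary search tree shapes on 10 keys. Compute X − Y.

726104

Rooted ordered (plane) trees on m nodes have m−1 edges and are counted by C_{m−1}; m = 14 gives C_13. So X = C_13 = 742900.
There are C_n binary search tree shapes on n keys; with n = 10 that is C_10. So Y = C_10 = 16796.
X − Y = 742900 − 16796 = 726104.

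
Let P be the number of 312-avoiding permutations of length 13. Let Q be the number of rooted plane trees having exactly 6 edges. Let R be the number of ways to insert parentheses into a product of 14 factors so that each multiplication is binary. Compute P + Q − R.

For any fixed pattern of length 3, the pattern-avoiding permutations of [13] number C_13. So P = C_13 = 742900.
A rooted plane tree with 6 edges has 7 nodes, and the count is C_6. So Q = C_6 = 132.
Parenthesizations of m factors correspond to full binary trees with m leaves, counted by C_{m−1}; m = 14 gives C_13. So R = C_13 = 742900.
P + Q − R = 742900 + 132 − 742900 = 132.

132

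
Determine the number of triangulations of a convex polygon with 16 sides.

Triangulations of a convex m-gon are counted by C_{m−2}; with m = 16 this is C_14.
C_14 = C_13 · 2(2·13+1)/(13+2) = 742900 · 54/15 = 2674440.

2674440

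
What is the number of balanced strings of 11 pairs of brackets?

A balanced arrangement of 11 bracket pairs is a Dyck word of semilength 11, so the count is C_11.
C_11 = C(22,11)/12 = 705432/12 = 58786.

58786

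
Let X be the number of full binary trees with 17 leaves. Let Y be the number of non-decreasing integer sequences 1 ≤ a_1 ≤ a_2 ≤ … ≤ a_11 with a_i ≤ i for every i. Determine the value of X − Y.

35298884

A full binary tree with L leaves has L−1 internal nodes and is counted by C_{L−1}; L = 17 gives C_16. So X = C_16 = 35357670.
Such sub-staircase sequences of length n are counted by C_n; here n = 11. So Y = C_11 = 58786.
X − Y = 35357670 − 58786 = 35298884.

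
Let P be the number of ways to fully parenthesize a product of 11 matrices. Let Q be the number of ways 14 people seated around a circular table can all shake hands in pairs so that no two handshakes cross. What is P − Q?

16367

Parenthesizations of m factors correspond to full binary trees with m leaves, counted by C_{m−1}; m = 11 gives C_10. So P = C_10 = 16796.
With 14 = 2·7 people, non-crossing handshake pairings are non-crossing perfect matchings on a circle, counted by C_7. So Q = C_7 = 429.
P − Q = 16796 − 429 = 16367.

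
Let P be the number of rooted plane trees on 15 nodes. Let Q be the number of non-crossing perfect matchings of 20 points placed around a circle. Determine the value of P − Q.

Rooted ordered (plane) trees on m nodes have m−1 edges and are counted by C_{m−1}; m = 15 gives C_14. So P = C_14 = 2674440.
Pairing 20 circle points by 10 non-crossing chords gives C_10 matchings. So Q = C_10 = 16796.
P − Q = 2674440 − 16796 = 2657644.

2657644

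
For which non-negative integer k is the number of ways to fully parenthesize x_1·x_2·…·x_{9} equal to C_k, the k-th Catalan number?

8

Parenthesizations of m factors correspond to full binary trees with m leaves, counted by C_{m−1}; m = 9 gives C_8.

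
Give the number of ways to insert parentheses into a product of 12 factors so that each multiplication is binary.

Parenthesizations of m factors correspond to full binary trees with m leaves, counted by C_{m−1}; m = 12 gives C_11.
C_11 = C_10 · 2(2·10+1)/(10+2) = 16796 · 42/12 = 58786.

58786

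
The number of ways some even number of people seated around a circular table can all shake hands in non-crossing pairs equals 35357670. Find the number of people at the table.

Non-crossing handshake pairings of 2n people are counted by C_n. Since C_16 = 35357670, the index is 16.
So n = 16, and there are 2n = 32 people.

32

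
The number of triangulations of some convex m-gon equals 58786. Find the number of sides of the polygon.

Triangulations of a convex m-gon are counted by C_{m−2}. Since C_11 = 58786, the index is 11.
So m − 2 = 11, giving m = 13 sides.

13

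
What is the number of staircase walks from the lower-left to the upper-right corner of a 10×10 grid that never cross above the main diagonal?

Monotone paths in an n×n grid that stay weakly below the diagonal are counted by C_n; here n = 10.
C_10 = C(20,10)/11 = 184756/11 = 16796.

16796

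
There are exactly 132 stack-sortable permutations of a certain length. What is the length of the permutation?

6

Stack-sortable permutations of [n] are counted by C_n. The Catalan number equal to 132 is C_6.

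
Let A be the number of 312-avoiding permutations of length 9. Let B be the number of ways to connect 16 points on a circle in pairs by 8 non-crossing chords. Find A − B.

Permutations of [n] avoiding any single length-3 pattern are counted by C_n; here n = 9. So A = C_9 = 4862.
Pairing 16 circle points by 8 non-crossing chords gives C_8 matchings. So B = C_8 = 1430.
A − B = 4862 − 1430 = 3432.

3432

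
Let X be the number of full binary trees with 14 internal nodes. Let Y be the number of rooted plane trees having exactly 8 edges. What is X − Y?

The number of full binary trees on 14 internal nodes is the Catalan number C_14. So X = C_14 = 2674440.
Rooted ordered trees with n edges are counted by C_n; here n = 8. So Y = C_8 = 1430.
X − Y = 2674440 − 1430 = 2673010.

2673010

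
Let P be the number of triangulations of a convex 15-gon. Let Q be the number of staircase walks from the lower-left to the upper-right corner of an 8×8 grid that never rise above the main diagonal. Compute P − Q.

741470

The number of triangulations of a 15-gon is the Catalan number C_13 (index = sides − 2). So P = C_13 = 742900.
Sub-diagonal monotone paths from (0,0) to (8,8) biject with Dyck paths of semilength 8, giving C_8. So Q = C_8 = 1430.
P − Q = 742900 − 1430 = 741470.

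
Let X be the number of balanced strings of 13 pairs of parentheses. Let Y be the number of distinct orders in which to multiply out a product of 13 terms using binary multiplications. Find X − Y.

A balanced arrangement of 13 bracket pairs is a Dyck word of semilength 13, so the count is C_13. So X = C_13 = 742900.
Parenthesizations of m factors correspond to full binary trees with m leaves, counted by C_{m−1}; m = 13 gives C_12. So Y = C_12 = 208012.
X − Y = 742900 − 208012 = 534888.

534888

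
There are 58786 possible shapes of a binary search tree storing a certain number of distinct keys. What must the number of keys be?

Binary search tree shapes on n keys are counted by C_n; 58786 = C_11.

11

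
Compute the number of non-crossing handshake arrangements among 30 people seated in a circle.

9694845

With 30 = 2·15 people, non-crossing handshake pairings are non-crossing perfect matchings on a circle, counted by C_15.
C_15 = C_14 · 2(2·14+1)/(14+2) = 2674440 · 58/16 = 9694845.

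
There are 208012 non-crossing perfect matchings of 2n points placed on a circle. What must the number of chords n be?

12

Non-crossing pairings of 2n points on a circle are counted by C_n. Since C_12 = 208012, the index is 12.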